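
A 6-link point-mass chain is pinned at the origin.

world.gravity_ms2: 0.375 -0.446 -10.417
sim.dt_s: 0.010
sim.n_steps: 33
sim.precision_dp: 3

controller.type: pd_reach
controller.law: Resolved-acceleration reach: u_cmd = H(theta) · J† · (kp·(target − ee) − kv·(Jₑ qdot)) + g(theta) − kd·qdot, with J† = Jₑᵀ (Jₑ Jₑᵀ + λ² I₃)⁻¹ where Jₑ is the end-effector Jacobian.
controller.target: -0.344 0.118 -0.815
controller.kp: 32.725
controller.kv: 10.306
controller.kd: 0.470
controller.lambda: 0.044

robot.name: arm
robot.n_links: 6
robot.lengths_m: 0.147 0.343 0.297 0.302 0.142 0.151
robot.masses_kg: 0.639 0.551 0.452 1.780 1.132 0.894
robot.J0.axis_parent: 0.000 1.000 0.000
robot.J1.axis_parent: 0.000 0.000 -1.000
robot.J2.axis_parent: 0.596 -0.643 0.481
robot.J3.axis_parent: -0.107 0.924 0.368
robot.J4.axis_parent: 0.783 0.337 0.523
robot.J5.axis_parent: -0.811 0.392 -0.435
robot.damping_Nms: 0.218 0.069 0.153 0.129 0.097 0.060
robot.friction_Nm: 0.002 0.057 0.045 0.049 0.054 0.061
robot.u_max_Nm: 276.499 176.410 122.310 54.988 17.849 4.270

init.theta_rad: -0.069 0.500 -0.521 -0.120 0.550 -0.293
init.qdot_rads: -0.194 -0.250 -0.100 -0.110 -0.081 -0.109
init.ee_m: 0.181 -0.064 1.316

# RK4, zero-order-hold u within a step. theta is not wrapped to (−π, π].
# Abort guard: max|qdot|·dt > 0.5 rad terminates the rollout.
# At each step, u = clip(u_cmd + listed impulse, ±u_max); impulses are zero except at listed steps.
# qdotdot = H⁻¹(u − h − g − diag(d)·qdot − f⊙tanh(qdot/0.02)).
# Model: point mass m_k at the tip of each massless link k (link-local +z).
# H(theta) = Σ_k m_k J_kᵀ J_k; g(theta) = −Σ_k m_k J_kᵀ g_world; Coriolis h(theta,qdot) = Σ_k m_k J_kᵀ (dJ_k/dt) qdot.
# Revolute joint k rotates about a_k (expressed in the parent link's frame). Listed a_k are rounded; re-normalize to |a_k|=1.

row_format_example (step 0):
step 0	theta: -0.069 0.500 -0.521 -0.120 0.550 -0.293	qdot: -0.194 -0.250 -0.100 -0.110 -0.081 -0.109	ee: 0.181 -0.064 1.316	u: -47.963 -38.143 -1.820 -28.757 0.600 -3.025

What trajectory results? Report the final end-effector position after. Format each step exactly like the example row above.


step 1	theta: -0.078 0.488 -0.538 -0.124 0.563 -0.304	qdot: -1.630 -2.048 -3.330 -0.620 2.692 -1.987	ee: 0.178 -0.062 1.314	u: -47.385 -34.803 1.826 -26.635 -0.665 -1.912
step 2	theta: -0.100 0.461 -0.583 -0.131 0.600 -0.330	qdot: -2.694 -3.360 -5.575 -0.755 4.590 -3.103	ee: 0.174 -0.060 1.306	u: -52.275 -32.717 6.934 -25.041 -0.960 -1.372
step 3	theta: -0.131 0.422 -0.646 -0.136 0.651 -0.365	qdot: -3.446 -4.336 -6.921 -0.415 5.684 -3.821	ee: 0.170 -0.057 1.293	u: -57.465 -30.775 11.565 -23.281 -0.654 -1.098
step 4	theta: -0.168 0.374 -0.719 -0.137 0.711 -0.405	qdot: -3.969 -5.041 -7.618 0.232 6.332 -4.037	ee: 0.165 -0.053 1.276	u: -60.282 -28.329 14.803 -21.015 -0.115 -1.066
step 5	theta: -0.210 0.321 -0.796 -0.130 0.776 -0.446	qdot: -4.326 -5.573 -7.850 1.111 6.640 -3.988	ee: 0.160 -0.047 1.256	u: -59.608 -25.067 16.307 -18.208 0.490 -1.115
step 6	theta: -0.254 0.263 -0.874 -0.113 0.842 -0.485	qdot: -4.556 -5.984 -7.756 2.132 6.730 -3.746	ee: 0.155 -0.040 1.232	u: -55.780 -20.981 16.300 -15.059 1.048 -1.194
step 7	theta: -0.300 0.202 -0.950 -0.086 0.909 -0.521	qdot: -4.683 -6.303 -7.432 3.203 6.690 -3.359	ee: 0.149 -0.032 1.206	u: -49.549 -16.245 15.131 -11.786 1.498 -1.276
step 8	theta: -0.347 0.137 -1.022 -0.049 0.975 -0.553	qdot: -4.720 -6.545 -6.948 4.256 6.565 -2.901	ee: 0.143 -0.023 1.177	u: -41.729 -11.118 13.149 -8.590 1.813 -1.327
step 9	theta: -0.394 0.071 -1.089 -0.001 1.040 -0.580	qdot: -4.678 -6.718 -6.361 5.222 6.396 -2.421	ee: 0.135 -0.013 1.146	u: -33.079 -5.877 10.666 -5.629 1.974 -1.336
step 10	theta: -0.441 0.003 -1.149 0.055 1.103 -0.602	qdot: -4.565 -6.826 -5.717 6.050 6.212 -1.965	ee: 0.127 -0.002 1.113	u: -24.205 -0.767 7.935 -3.007 1.980 -1.289
step 11	theta: -0.485 -0.065 -1.203 0.119 1.164 -0.620	qdot: -4.396 -6.874 -5.061 6.710 6.037 -1.568	ee: 0.118 0.009 1.078	u: -15.569 4.029 5.150 -0.785 1.834 -1.185
step 12	theta: -0.528 -0.134 -1.250 0.189 1.223 -0.634	qdot: -4.182 -6.872 -4.425 7.193 5.883 -1.249	ee: 0.108 0.020 1.042	u: -7.493 8.395 2.451 1.010 1.550 -1.027
step 13	theta: -0.569 -0.203 -1.292 0.262 1.282 -0.645	qdot: -3.937 -6.831 -3.831 7.512 5.755 -1.013	ee: 0.097 0.032 1.004	u: -0.180 12.277 -0.070 2.380 1.150 -0.823
step 14	theta: -0.607 -0.270 -1.327 0.338 1.339 -0.654	qdot: -3.671 -6.763 -3.290 7.693 5.652 -0.853	ee: 0.085 0.043 0.966	u: 6.262 15.661 -2.366 3.350 0.660 -0.589
step 15	theta: -0.642 -0.338 -1.358 0.416 1.395 -0.662	qdot: -3.393 -6.680 -2.806 7.769 5.570 -0.754	ee: 0.072 0.054 0.927	u: 11.805 18.563 -4.421 3.958 0.105 -0.338
step 16	theta: -0.675 -0.404 -1.384 0.493 1.450 -0.669	qdot: -3.106 -6.591 -2.377 7.767 5.506 -0.698	ee: 0.058 0.065 0.887	u: 16.478 21.013 -6.244 4.255 -0.488 -0.085
step 17	theta: -0.704 -0.469 -1.406 0.570 1.505 -0.676	qdot: -2.813 -6.505 -2.001 7.711 5.457 -0.669	ee: 0.044 0.075 0.847	u: 20.345 23.046 -7.853 4.297 -1.097 0.159
step 18	theta: -0.731 -0.534 -1.424 0.647 1.560 -0.682	qdot: -2.515 -6.428 -1.674 7.619 5.420 -0.654	ee: 0.029 0.085 0.807	u: 23.493 24.700 -9.273 4.140 -1.705 0.383
step 19	theta: -0.755 -0.598 -1.439 0.722 1.614 -0.689	qdot: -2.210 -6.367 -1.394 7.502 5.397 -0.642	ee: 0.014 0.094 0.767	u: 26.017 26.009 -10.528 3.836 -2.296 0.583
step 20	theta: -0.775 -0.661 -1.452 0.796 1.668 -0.695	qdot: -1.894 -6.329 -1.161 7.368 5.390 -0.625	ee: -0.001 0.103 0.727	u: 28.012 27.009 -11.639 3.436 -2.861 0.754
step 21	theta: -0.793 -0.725 -1.463 0.869 1.722 -0.701	qdot: -1.564 -6.323 -0.978 7.221 5.406 -0.600	ee: -0.016 0.112 0.687	u: 29.572 27.732 -12.621 2.984 -3.393 0.895
step 22	theta: -0.807 -0.788 -1.472 0.941 1.776 -0.707	qdot: -1.214 -6.359 -0.847 7.061 5.453 -0.561	ee: -0.031 0.119 0.648	u: 30.782 28.211 -13.488 2.521 -3.888 1.005
step 23	theta: -0.817 -0.852 -1.481 1.010 1.831 -0.712	qdot: -0.836 -6.449 -0.778 6.885 5.543 -0.508	ee: -0.047 0.127 0.609	u: 31.722 28.483 -14.248 2.083 -4.346 1.085
step 24	theta: -0.823 -0.917 -1.488 1.078 1.888 -0.717	qdot: -0.422 -6.612 -0.783 6.685 5.693 -0.441	ee: -0.062 0.133 0.572	u: 32.469 28.584 -14.905 1.707 -4.769 1.137
step 25	theta: -0.825 -0.985 -1.497 1.144 1.946 -0.721	qdot: 0.039 -6.868 -0.883 6.448 5.926 -0.362	ee: -0.077 0.139 0.535	u: 33.095 28.561 -15.460 1.422 -5.167 1.164
step 26	theta: -0.822 -1.055 -1.507 1.207 2.006 -0.724	qdot: 0.556 -7.246 -1.106 6.154 6.269 -0.284	ee: -0.092 0.144 0.499	u: 33.674 28.478 -15.905 1.253 -5.549 1.174
step 27	theta: -0.814 -1.130 -1.519 1.266 2.071 -0.727	qdot: 1.140 -7.777 -1.490 5.777 6.754 -0.233	ee: -0.106 0.149 0.464	u: 34.279 28.428 -16.227 1.210 -5.934 1.182
step 28	theta: -0.799 -1.211 -1.537 1.322 2.142 -0.729	qdot: 1.799 -8.498 -2.081 5.283 7.410 -0.266	ee: -0.121 0.153 0.430	u: 34.975 28.571 -16.409 1.273 -6.342 1.213
step 29	theta: -0.778 -1.301 -1.562 1.372 2.220 -0.733	qdot: 2.531 -9.434 -2.924 4.639 8.239 -0.490	ee: -0.136 0.156 0.398	u: 35.751 29.188 -16.478 1.377 -6.805 1.317
step 30	theta: -0.748 -1.401 -1.596 1.414 2.307 -0.740	qdot: 3.308 -10.577 -4.041 3.825 9.190 -1.076	ee: -0.150 0.158 0.368	u: 36.210 30.672 -16.612 1.451 -7.361 1.564
step 31	theta: -0.712 -1.513 -1.643 1.448 2.403 -0.756	qdot: 4.049 -11.825 -5.390 2.871 10.111 -2.209	ee: -0.164 0.160 0.338	u: 34.813 32.794 -16.991 1.630 -7.995 2.031
step 32	theta: -0.668 -1.636 -1.704 1.472 2.508 -0.786	qdot: 4.568 -12.916 -6.785 1.909 10.733 -3.876	ee: -0.177 0.161 0.310	u: 29.372 32.936 -16.381 2.072 -8.424 2.696
step 33	theta: -0.622 -1.769 -1.778 1.487 2.616 -0.832	qdot: 4.642 -13.465 -7.820 1.220 10.844 -5.486	ee: -0.189 0.161 0.281
final ee position (m): -0.189 0.161 0.281


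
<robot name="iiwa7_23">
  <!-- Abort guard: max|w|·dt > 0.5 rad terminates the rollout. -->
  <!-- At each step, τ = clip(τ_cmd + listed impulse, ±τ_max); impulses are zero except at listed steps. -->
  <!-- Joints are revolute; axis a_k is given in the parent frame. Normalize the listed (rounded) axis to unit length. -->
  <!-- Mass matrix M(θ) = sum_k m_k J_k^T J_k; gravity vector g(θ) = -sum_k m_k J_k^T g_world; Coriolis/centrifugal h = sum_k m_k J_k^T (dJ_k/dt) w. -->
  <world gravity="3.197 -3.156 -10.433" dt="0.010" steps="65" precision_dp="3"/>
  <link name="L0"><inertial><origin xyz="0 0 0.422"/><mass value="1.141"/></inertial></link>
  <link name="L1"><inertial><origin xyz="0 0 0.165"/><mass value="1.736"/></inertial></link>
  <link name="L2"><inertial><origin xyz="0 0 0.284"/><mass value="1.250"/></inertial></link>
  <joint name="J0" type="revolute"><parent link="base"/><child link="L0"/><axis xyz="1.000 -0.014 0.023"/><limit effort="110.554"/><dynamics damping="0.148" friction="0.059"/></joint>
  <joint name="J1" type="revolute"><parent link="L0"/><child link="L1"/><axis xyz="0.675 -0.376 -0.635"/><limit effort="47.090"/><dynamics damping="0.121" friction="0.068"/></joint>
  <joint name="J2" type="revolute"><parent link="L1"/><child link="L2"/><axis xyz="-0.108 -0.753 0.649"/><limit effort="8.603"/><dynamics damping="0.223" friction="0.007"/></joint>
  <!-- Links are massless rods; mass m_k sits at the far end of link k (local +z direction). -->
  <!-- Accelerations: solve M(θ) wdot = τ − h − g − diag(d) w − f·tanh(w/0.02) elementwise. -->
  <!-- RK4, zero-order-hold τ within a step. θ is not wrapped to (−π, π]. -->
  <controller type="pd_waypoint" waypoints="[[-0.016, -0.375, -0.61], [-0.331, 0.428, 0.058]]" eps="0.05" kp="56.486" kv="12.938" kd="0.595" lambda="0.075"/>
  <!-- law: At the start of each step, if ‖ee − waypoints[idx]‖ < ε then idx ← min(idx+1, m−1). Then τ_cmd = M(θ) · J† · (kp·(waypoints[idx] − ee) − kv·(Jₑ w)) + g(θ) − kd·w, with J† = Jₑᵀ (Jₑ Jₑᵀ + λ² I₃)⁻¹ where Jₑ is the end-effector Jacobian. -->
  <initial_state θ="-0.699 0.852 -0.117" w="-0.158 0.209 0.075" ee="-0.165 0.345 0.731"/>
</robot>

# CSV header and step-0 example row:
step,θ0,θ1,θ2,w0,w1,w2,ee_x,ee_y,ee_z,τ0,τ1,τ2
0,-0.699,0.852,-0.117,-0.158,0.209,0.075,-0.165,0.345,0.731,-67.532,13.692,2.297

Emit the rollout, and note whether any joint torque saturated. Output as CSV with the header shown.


step,θ0,θ1,θ2,w0,w1,w2,ee_x,ee_y,ee_z,τ0,τ1,τ2
1,-0.707,0.868,-0.136,-1.410,2.996,-3.816,-0.166,0.345,0.729,-65.302,10.481,3.899
2,-0.726,0.908,-0.187,-2.391,4.818,-6.259,-0.169,0.343,0.723,-62.130,8.551,3.961
3,-0.754,0.962,-0.258,-3.197,5.941,-7.910,-0.173,0.341,0.714,-56.298,7.441,3.235
4,-0.789,1.025,-0.343,-3.865,6.561,-9.058,-0.178,0.339,0.701,-47.421,6.812,2.126
5,-0.831,1.092,-0.438,-4.401,6.822,-9.812,-0.184,0.336,0.684,-36.314,6.402,0.886
6,-0.877,1.160,-0.538,-4.810,6.844,-10.226,-0.191,0.334,0.663,-24.345,6.027,-0.310
7,-0.926,1.228,-0.641,-5.101,6.728,-10.350,-0.197,0.332,0.639,-12.766,5.579,-1.341
8,-0.978,1.294,-0.744,-5.289,6.553,-10.240,-0.204,0.330,0.612,-2.390,5.012,-2.143
9,-1.032,1.359,-0.845,-5.392,6.369,-9.953,-0.211,0.328,0.582,6.417,4.324,-2.699
10,-1.086,1.422,-0.943,-5.426,6.209,-9.539,-0.217,0.325,0.551,13.600,3.531,-3.024
11,-1.140,1.483,-1.036,-5.407,6.090,-9.035,-0.223,0.322,0.517,19.278,2.658,-3.149
12,-1.194,1.544,-1.123,-5.347,6.018,-8.471,-0.229,0.318,0.483,23.646,1.729,-3.114
13,-1.247,1.604,-1.205,-5.253,5.994,-7.869,-0.235,0.313,0.448,26.913,0.765,-2.960
14,-1.299,1.664,-1.281,-5.132,6.016,-7.244,-0.239,0.307,0.413,29.280,-0.220,-2.720
15,-1.349,1.724,-1.350,-4.989,6.079,-6.611,-0.244,0.300,0.377,30.925,-1.215,-2.424
16,-1.398,1.785,-1.413,-4.826,6.178,-5.978,-0.247,0.292,0.342,32.004,-2.215,-2.093
17,-1.446,1.848,-1.469,-4.644,6.306,-5.354,-0.250,0.283,0.307,32.653,-3.215,-1.746
18,-1.491,1.911,-1.520,-4.444,6.459,-4.747,-0.253,0.273,0.272,32.997,-4.218,-1.392
19,-1.534,1.977,-1.564,-4.225,6.631,-4.160,-0.254,0.261,0.238,33.154,-5.227,-1.040
20,-1.576,2.044,-1.603,-3.984,6.817,-3.597,-0.255,0.248,0.204,33.246,-6.249,-0.695
21,-1.614,2.113,-1.636,-3.719,7.012,-3.060,-0.254,0.235,0.172,33.410,-7.298,-0.361
22,-1.650,2.184,-1.664,-3.426,7.213,-2.549,-0.253,0.220,0.140,33.808,-8.392,-0.039
23,-1.682,2.257,-1.687,-3.100,7.417,-2.065,-0.250,0.205,0.109,34.641,-9.559,0.267
24,-1.712,2.332,-1.706,-2.732,7.618,-1.608,-0.246,0.189,0.078,36.152,-10.838,0.559
25,-1.737,2.410,-1.720,-2.311,7.811,-1.181,-0.241,0.174,0.049,38.531,-12.263,0.836
26,-1.758,2.488,-1.730,-1.827,7.989,-0.789,-0.235,0.158,0.020,41.371,-13.774,1.106
27,-1.773,2.569,-1.736,-1.280,8.135,-0.443,-0.227,0.143,-0.008,41.432,-14.822,1.383
28,-1.783,2.651,-1.739,-0.744,8.201,-0.171,-0.218,0.129,-0.036,28.528,-13.593,1.716
29,-1.790,2.732,-1.740,-0.525,8.057,-0.032,-0.208,0.117,-0.062,-1.753,-9.102,2.152
30,-1.797,2.810,-1.740,-1.007,7.589,-0.058,-0.196,0.107,-0.088,-25.291,-5.385,2.615
31,-1.812,2.883,-1.741,-2.003,6.951,-0.134,-0.184,0.098,-0.112,-30.248,-4.647,2.964
32,-1.838,2.950,-1.743,-3.064,6.367,-0.133,-0.172,0.088,-0.135,-24.983,-5.570,3.138
33,-1.873,3.011,-1.743,-3.952,5.930,-0.025,-0.160,0.078,-0.157,-16.531,-6.989,3.156
34,-1.916,3.069,-1.743,-4.606,5.644,0.169,-0.149,0.067,-0.177,-7.886,-8.416,3.066
35,-1.964,3.124,-1.740,-5.036,5.480,0.420,-0.137,0.054,-0.196,-0.110,-9.684,2.909
36,-2.016,3.179,-1.734,-5.277,5.398,0.696,-0.126,0.040,-0.214,6.479,-10.742,2.720
37,-2.069,3.232,-1.726,-5.366,5.363,0.969,-0.116,0.024,-0.230,11.852,-11.578,2.526
38,-2.122,3.286,-1.715,-5.339,5.343,1.219,-0.106,0.008,-0.246,16.090,-12.200,2.339
39,-2.175,3.339,-1.702,-5.226,5.317,1.437,-0.095,-0.009,-0.260,19.320,-12.621,2.169
40,-2.227,3.392,-1.686,-5.052,5.272,1.618,-0.085,-0.026,-0.272,21.681,-12.863,2.016
41,-2.276,3.445,-1.670,-4.837,5.201,1.761,-0.076,-0.043,-0.284,23.308,-12.949,1.881
42,-2.323,3.496,-1.651,-4.595,5.102,1.870,-0.066,-0.060,-0.295,24.325,-12.906,1.762
43,-2.368,3.547,-1.632,-4.338,4.977,1.949,-0.057,-0.077,-0.305,24.844,-12.757,1.654
44,-2.410,3.596,-1.613,-4.074,4.829,2.002,-0.048,-0.093,-0.314,24.961,-12.528,1.557
45,-2.449,3.643,-1.592,-3.810,4.663,2.035,-0.039,-0.109,-0.322,24.758,-12.240,1.467
46,-2.486,3.689,-1.572,-3.550,4.481,2.052,-0.030,-0.123,-0.329,24.302,-11.911,1.384
47,-2.520,3.733,-1.551,-3.296,4.290,2.057,-0.022,-0.137,-0.336,23.653,-11.557,1.304
48,-2.552,3.775,-1.531,-3.052,4.093,2.053,-0.015,-0.151,-0.343,22.858,-11.192,1.227
49,-2.581,3.815,-1.510,-2.818,3.893,2.043,-0.008,-0.163,-0.349,21.957,-10.826,1.153
50,-2.608,3.853,-1.490,-2.596,3.694,2.030,-0.001,-0.175,-0.354,20.982,-10.467,1.079
51,-2.633,3.888,-1.470,-2.386,3.498,2.014,0.005,-0.186,-0.360,19.960,-10.121,1.008
52,-2.656,3.923,-1.450,-2.189,3.306,1.997,0.011,-0.196,-0.365,18.913,-9.792,0.936
53,-2.677,3.955,-1.430,-2.005,3.120,1.980,0.017,-0.205,-0.369,17.858,-9.483,0.866
54,-2.696,3.985,-1.410,-1.833,2.942,1.963,0.022,-0.214,-0.374,16.810,-9.196,0.796
55,-2.714,4.014,-1.390,-1.673,2.772,1.947,0.026,-0.222,-0.378,15.780,-8.932,0.726
56,-2.730,4.040,-1.371,-1.525,2.610,1.931,0.030,-0.229,-0.383,14.777,-8.690,0.657
57,-2.745,4.066,-1.352,-1.389,2.456,1.915,0.034,-0.236,-0.387,13.807,-8.470,0.589
58,-2.758,4.090,-1.333,-1.264,2.312,1.901,0.037,-0.242,-0.391,12.876,-8.271,0.521
59,-2.770,4.112,-1.314,-1.149,2.176,1.887,0.040,-0.248,-0.395,11.987,-8.092,0.455
60,-2.781,4.133,-1.295,-1.045,2.049,1.873,0.043,-0.253,-0.399,11.144,-7.931,0.389
61,-2.791,4.153,-1.276,-0.950,1.930,1.859,0.045,-0.258,-0.403,10.346,-7.788,0.324
62,-2.800,4.172,-1.258,-0.864,1.819,1.846,0.047,-0.263,-0.407,9.596,-7.661,0.260
63,-2.808,4.190,-1.239,-0.787,1.716,1.832,0.049,-0.267,-0.410,8.893,-7.547,0.197
64,-2.816,4.206,-1.221,-0.717,1.619,1.818,0.050,-0.271,-0.414,8.237,-7.447,0.135
65,-2.823,4.222,-1.203,-0.655,1.530,1.804,0.052,-0.275,-0.418,,,
# any joint saturated: no


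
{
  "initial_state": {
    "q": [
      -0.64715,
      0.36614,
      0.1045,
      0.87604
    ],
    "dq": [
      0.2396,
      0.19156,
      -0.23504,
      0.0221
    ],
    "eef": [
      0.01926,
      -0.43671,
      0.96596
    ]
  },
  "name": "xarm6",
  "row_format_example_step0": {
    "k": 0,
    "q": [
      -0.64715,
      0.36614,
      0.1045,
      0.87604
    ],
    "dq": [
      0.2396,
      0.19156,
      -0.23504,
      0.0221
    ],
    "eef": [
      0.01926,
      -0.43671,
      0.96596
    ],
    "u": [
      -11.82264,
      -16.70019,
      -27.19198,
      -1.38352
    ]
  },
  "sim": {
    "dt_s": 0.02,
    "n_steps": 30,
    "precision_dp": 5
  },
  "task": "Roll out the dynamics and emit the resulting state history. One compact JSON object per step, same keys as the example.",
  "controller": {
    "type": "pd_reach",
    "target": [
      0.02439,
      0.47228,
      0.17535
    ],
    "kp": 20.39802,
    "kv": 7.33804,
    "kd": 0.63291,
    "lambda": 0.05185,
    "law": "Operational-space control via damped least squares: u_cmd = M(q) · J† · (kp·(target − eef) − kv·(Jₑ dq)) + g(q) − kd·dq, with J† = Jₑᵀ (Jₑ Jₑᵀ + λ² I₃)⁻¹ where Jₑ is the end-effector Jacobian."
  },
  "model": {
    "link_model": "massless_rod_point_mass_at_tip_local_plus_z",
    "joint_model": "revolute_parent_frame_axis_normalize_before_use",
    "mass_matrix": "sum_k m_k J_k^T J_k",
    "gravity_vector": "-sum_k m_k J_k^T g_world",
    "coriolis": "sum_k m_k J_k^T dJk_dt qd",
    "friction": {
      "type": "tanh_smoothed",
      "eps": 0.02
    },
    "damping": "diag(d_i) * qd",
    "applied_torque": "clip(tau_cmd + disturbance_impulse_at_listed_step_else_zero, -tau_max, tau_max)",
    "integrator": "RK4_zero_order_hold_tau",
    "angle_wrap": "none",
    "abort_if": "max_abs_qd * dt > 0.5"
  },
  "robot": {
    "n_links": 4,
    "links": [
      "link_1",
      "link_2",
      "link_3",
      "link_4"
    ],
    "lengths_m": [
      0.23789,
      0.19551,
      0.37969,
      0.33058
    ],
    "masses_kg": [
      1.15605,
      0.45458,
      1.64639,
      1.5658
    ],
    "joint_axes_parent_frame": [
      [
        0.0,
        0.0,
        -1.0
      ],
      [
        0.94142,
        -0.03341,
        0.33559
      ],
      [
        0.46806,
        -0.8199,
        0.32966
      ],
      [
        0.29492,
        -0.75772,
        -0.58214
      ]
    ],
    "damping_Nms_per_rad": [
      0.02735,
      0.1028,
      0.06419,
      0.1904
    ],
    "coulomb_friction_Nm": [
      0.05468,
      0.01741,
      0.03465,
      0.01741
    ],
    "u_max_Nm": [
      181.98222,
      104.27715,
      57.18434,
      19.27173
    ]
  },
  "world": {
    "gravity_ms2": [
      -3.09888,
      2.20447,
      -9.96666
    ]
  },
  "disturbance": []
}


{"k":1,"q":[-0.66105,0.36636,0.0957,0.90845],"dq":[-1.61708,-0.16552,-0.63401,3.14883],"eef":[0.01992,-0.43354,0.96394],"u":[-9.39946,-13.80606,-23.78498,-3.41473]}
{"k":2,"q":[-0.7031,0.3617,0.07941,0.98611],"dq":[-2.60749,-0.30498,-0.97892,4.57101],"eef":[0.02117,-0.42487,0.95895],"u":[-7.32306,-10.25174,-19.82267,-3.94777]}
{"k":3,"q":[-0.75939,0.35631,0.05586,1.08372],"dq":[-3.04919,-0.24227,-1.35981,5.16371],"eef":[0.0235,-0.41161,0.95328],"u":[-5.65262,-6.78242,-15.86583,-3.87472]}
{"k":4,"q":[-0.82134,0.3535,0.02465,1.18894],"dq":[-3.17034,-0.0485,-1.74646,5.3431],"eef":[0.02685,-0.3946,0.94788],"u":[-4.33188,-3.72183,-12.21298,-3.58762]}
{"k":5,"q":[-0.88389,0.35528,-0.01397,1.29557],"dq":[-3.10304,0.21811,-2.1054,5.31114],"eef":[0.03099,-0.37461,0.94306],"u":[-3.27256,-1.18486,-8.97543,-3.25522]}
{"k":6,"q":[-0.94392,0.36275,-0.05933,1.40045],"dq":[-2.91198,0.52301,-2.42403,5.172],"eef":[0.03571,-0.3523,0.93875],"u":[-2.39998,0.80871,-6.16087,-2.94811]}
{"k":7,"q":[-0.99937,0.37643,-0.11056,1.50198],"dq":[-2.64094,0.8393,-2.69561,4.97961],"eef":[0.0408,-0.32821,0.93476],"u":[-1.6521,2.2752,-3.74484,-2.69092]}
{"k":8,"q":[-1.04895,0.39634,-0.16672,1.5994],"dq":[-2.32214,1.14777,-2.92028,4.76366],"eef":[0.04612,-0.30277,0.93084],"u":[-0.98533,3.25444,-1.6884,-2.48889]}
{"k":9,"q":[-1.09193,0.42221,-0.22694,1.69241],"dq":[-1.98004,1.43602,-3.10333,4.54049],"eef":[0.05159,-0.27635,0.92669],"u":[-0.37333,3.80391,0.05388,-2.33874]}
{"k":10,"q":[-1.12802,0.45357,-0.29046,1.78094],"dq":[-1.63283,1.69726,-3.25289,4.31807],"eef":[0.05714,-0.24924,0.92205],"u":[0.19703,3.99228,1.52882,-2.23347]}
{"k":11,"q":[-1.15723,0.48984,-0.35671,1.86505],"dq":[-1.29295,1.92891,-3.37816,4.0989],"eef":[0.06274,-0.22171,0.91669],"u":[0.72952,3.89196,2.78054,-2.16471]}
{"k":12,"q":[-1.17978,0.53043,-0.4253,1.94479],"dq":[-0.96806,2.13126,-3.48805,3.88216],"eef":[0.06833,-0.19398,0.91042],"u":[1.22162,3.57214,3.84702,-2.12414]}
{"k":13,"q":[-1.19604,0.57479,-0.496,2.02019],"dq":[-0.66237,2.30623,-3.59031,3.66535],"eef":[0.07389,-0.16629,0.90311],"u":[1.66626,3.09405,4.75759,-2.10425]}
{"k":14,"q":[-1.20639,0.62239,-0.56873,2.09123],"dq":[-0.37821,2.45656,-3.691,3.44552],"eef":[0.07936,-0.13883,0.89464],"u":[2.05237,2.50866,5.53151,-2.09889]}
{"k":15,"q":[-1.2113,0.67277,-0.64349,2.15782],"dq":[-0.11735,2.58522,-3.79423,3.22012],"eef":[0.08468,-0.11184,0.88496],"u":[2.36483,1.85678,6.17769,-2.10342]}
{"k":16,"q":[-1.21135,0.72553,-0.72032,2.21989],"dq":[0.10298,2.69512,-3.89503,2.99505],"eef":[0.08976,-0.08551,0.87402],"u":[2.58816,1.15508,6.67801,-2.11922]}
{"k":17,"q":[-1.20747,0.78034,-0.79913,2.27746],"dq":[0.28309,2.79087,-3.99438,2.76689],"eef":[0.09454,-0.06011,0.8618],"u":[2.69871,0.43727,7.03057,-2.14186]}
{"k":18,"q":[-1.20023,0.83694,-0.88001,2.33032],"dq":[0.43932,2.87545,-4.10121,2.52325],"eef":[0.09889,-0.03584,0.84836],"u":[2.67109,-0.25119,7.2501,-2.1625]}
{"k":19,"q":[-1.1902,0.89516,-0.96306,2.3782],"dq":[0.56408,2.95163,-4.21239,2.26632],"eef":[0.10269,-0.01288,0.83379],"u":[2.48548,-0.89381,7.31977,-2.18273]}
{"k":20,"q":[-1.17808,0.95485,-1.04836,2.42082],"dq":[0.65085,3.02216,-4.32535,1.99571],"eef":[0.10579,0.0086,0.81823],"u":[2.12926,-1.47063,7.23019,-2.20249]}
{"k":21,"q":[-1.16467,1.01592,-1.13592,2.45789],"dq":[0.69423,3.08945,-4.43863,1.70846],"eef":[0.10806,0.02847,0.80186],"u":[1.60272,-1.95928,6.98271,-2.22026]}
{"k":22,"q":[-1.15089,1.07835,-1.22575,2.48903],"dq":[0.68971,3.15525,-4.55196,1.39941],"eef":[0.10935,0.04663,0.78489],"u":[0.92429,-2.33664,6.59184,-2.23336]}
{"k":23,"q":[-1.13774,1.14211,-1.31786,2.51374],"dq":[0.63314,3.22022,-4.66545,1.06227],"eef":[0.10954,0.06306,0.76758],"u":[0.13514,-2.58042,6.08736,-2.23848]}
{"k":24,"q":[-1.12628,1.20719,-1.41225,2.53139],"dq":[0.52033,3.2836,-4.77836,0.69123],"eef":[0.10849,0.07781,0.75023],"u":[-0.69602,-2.67003,5.51749,-2.23218]}
{"k":25,"q":[-1.11766,1.27354,-1.50889,2.54128],"dq":[0.34689,3.34298,-4.88741,0.28312],"eef":[0.10608,0.09099,0.73315],"u":[-1.46816,-2.58709,4.95362,-2.21114]}
{"k":26,"q":[-1.11313,1.34104,-1.60765,2.54264],"dq":[0.10856,3.39484,-4.9847,-0.15834],"eef":[0.10219,0.10281,0.71665],"u":[-2.04711,-2.31765,4.49388,-2.17385]}
{"k":27,"q":[-1.11385,1.40951,-1.70824,2.53492],"dq":[-0.17937,3.43342,-5.0682,-0.62838],"eef":[0.09668,0.11352,0.70103],"u":[-2.27123,-1.85046,4.28679,-2.11614]}
{"k":28,"q":[-1.12079,1.47856,-1.8102,2.5176],"dq":[-0.52306,3.449,-5.1124,-1.11302],"eef":[0.08939,0.12341,0.68654],"u":[-1.95453,-1.19543,4.47399,-2.0241]}
{"k":29,"q":[-1.13492,1.5476,-1.9125,2.49064],"dq":[-0.90498,3.42983,-5.09518,-1.58802],"eef":[0.08015,0.13274,0.67342],"u":[-0.91588,-0.38414,5.2325,-1.88696]}
{"k":30,"q":[-1.1566,1.61575,-2.01369,2.45449],"dq":[-1.28181,3.35555,-4.99669,-2.02659],"eef":[0.06878,0.14169,0.66182]}


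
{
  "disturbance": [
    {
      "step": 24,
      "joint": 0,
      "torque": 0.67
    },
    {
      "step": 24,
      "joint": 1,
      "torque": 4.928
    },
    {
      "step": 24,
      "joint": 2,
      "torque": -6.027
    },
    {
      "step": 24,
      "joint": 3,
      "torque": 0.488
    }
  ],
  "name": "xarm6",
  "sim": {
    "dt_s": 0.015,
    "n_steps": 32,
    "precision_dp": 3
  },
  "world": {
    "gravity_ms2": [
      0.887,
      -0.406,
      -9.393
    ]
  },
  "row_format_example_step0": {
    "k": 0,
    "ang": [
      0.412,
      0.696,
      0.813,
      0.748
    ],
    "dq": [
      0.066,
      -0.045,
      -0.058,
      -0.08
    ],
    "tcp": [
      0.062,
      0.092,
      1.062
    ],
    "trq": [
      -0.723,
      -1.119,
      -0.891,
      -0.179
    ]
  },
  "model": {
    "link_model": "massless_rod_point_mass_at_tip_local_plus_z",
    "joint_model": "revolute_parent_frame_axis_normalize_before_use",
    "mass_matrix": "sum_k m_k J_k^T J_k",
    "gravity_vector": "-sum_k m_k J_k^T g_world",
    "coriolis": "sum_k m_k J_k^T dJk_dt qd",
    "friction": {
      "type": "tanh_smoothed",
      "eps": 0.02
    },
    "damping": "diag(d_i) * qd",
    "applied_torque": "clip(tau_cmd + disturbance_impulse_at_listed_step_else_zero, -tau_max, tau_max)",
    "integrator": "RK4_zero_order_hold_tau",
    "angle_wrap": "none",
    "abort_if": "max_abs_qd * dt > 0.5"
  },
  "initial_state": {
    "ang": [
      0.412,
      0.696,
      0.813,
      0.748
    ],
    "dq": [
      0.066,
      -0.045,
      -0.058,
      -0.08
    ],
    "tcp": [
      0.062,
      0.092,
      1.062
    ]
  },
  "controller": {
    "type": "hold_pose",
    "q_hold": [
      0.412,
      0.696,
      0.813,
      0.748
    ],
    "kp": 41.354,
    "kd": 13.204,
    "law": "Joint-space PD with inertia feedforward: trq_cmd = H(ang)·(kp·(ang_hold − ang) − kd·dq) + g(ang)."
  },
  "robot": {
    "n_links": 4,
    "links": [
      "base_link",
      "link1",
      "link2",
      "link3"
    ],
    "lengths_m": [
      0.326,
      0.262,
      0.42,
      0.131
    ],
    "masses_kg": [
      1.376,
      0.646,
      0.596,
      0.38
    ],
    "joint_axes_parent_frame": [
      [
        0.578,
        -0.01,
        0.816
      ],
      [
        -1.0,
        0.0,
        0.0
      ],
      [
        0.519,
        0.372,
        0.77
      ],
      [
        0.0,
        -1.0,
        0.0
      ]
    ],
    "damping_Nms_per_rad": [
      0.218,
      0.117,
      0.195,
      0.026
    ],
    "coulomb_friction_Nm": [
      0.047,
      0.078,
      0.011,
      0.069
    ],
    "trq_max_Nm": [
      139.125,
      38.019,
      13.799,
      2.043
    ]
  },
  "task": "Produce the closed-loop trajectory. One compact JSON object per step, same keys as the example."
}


{"k":1,"ang":[0.413,0.695,0.812,0.748],"dq":[0.055,-0.03,-0.037,-0.045],"tcp":[0.062,0.091,1.062],"trq":[-0.635,-1.209,-0.898,-0.176]}
{"k":2,"ang":[0.414,0.695,0.812,0.748],"dq":[0.045,-0.02,-0.023,-0.024],"tcp":[0.062,0.09,1.062],"trq":[-0.56,-1.284,-0.904,-0.172]}
{"k":3,"ang":[0.414,0.695,0.812,0.748],"dq":[0.034,-0.014,-0.016,-0.016],"tcp":[0.062,0.09,1.062],"trq":[-0.495,-1.346,-0.908,-0.169]}
{"k":4,"ang":[0.415,0.695,0.812,0.748],"dq":[0.024,-0.011,-0.012,-0.017],"tcp":[0.062,0.09,1.062],"trq":[-0.441,-1.398,-0.911,-0.166]}
{"k":5,"ang":[0.415,0.695,0.811,0.748],"dq":[0.016,-0.008,-0.009,-0.019],"tcp":[0.062,0.089,1.062],"trq":[-0.395,-1.44,-0.913,-0.164]}
{"k":6,"ang":[0.415,0.694,0.811,0.749],"dq":[0.01,-0.006,-0.007,-0.021],"tcp":[0.062,0.089,1.062],"trq":[-0.358,-1.475,-0.914,-0.162]}
{"k":7,"ang":[0.415,0.694,0.811,0.749],"dq":[0.006,-0.004,-0.005,-0.023],"tcp":[0.062,0.089,1.062],"trq":[-0.329,-1.504,-0.915,-0.16]}
{"k":8,"ang":[0.415,0.694,0.811,0.749],"dq":[0.003,-0.002,-0.004,-0.025],"tcp":[0.062,0.089,1.062],"trq":[-0.305,-1.527,-0.916,-0.159]}
{"k":9,"ang":[0.415,0.694,0.811,0.749],"dq":[0.0,-0.001,-0.002,-0.027],"tcp":[0.062,0.089,1.062],"trq":[-0.286,-1.546,-0.916,-0.157]}
{"k":10,"ang":[0.415,0.694,0.811,0.749],"dq":[-0.002,-0.0,-0.002,-0.029],"tcp":[0.062,0.089,1.062],"trq":[-0.271,-1.561,-0.917,-0.157]}
{"k":11,"ang":[0.415,0.694,0.811,0.749],"dq":[-0.003,0.001,-0.001,-0.03],"tcp":[0.062,0.089,1.062],"trq":[-0.258,-1.574,-0.917,-0.156]}
{"k":12,"ang":[0.415,0.694,0.812,0.749],"dq":[-0.004,0.001,-0.001,-0.031],"tcp":[0.062,0.089,1.062],"trq":[-0.248,-1.584,-0.917,-0.155]}
{"k":13,"ang":[0.415,0.695,0.812,0.75],"dq":[-0.005,0.002,-0.001,-0.032],"tcp":[0.062,0.089,1.062],"trq":[-0.24,-1.592,-0.917,-0.155]}
{"k":14,"ang":[0.415,0.695,0.812,0.75],"dq":[-0.005,0.002,-0.001,-0.033],"tcp":[0.062,0.089,1.062],"trq":[-0.233,-1.599,-0.917,-0.155]}
{"k":15,"ang":[0.415,0.695,0.812,0.75],"dq":[-0.005,0.002,-0.001,-0.034],"tcp":[0.062,0.089,1.062],"trq":[-0.228,-1.604,-0.917,-0.154]}
{"k":16,"ang":[0.415,0.695,0.812,0.75],"dq":[-0.006,0.002,-0.001,-0.034],"tcp":[0.062,0.089,1.062],"trq":[-0.223,-1.609,-0.917,-0.154]}
{"k":17,"ang":[0.415,0.695,0.812,0.75],"dq":[-0.006,0.002,-0.001,-0.034],"tcp":[0.062,0.089,1.062],"trq":[-0.219,-1.613,-0.917,-0.154]}
{"k":18,"ang":[0.415,0.695,0.812,0.75],"dq":[-0.006,0.002,-0.001,-0.034],"tcp":[0.062,0.089,1.062],"trq":[-0.216,-1.616,-0.917,-0.154]}
{"k":19,"ang":[0.415,0.695,0.812,0.75],"dq":[-0.006,0.002,-0.001,-0.035],"tcp":[0.062,0.09,1.062],"trq":[-0.213,-1.619,-0.917,-0.154]}
{"k":20,"ang":[0.414,0.695,0.812,0.75],"dq":[-0.005,0.002,-0.001,-0.035],"tcp":[0.062,0.09,1.062],"trq":[-0.211,-1.622,-0.917,-0.153]}
{"k":21,"ang":[0.414,0.695,0.812,0.75],"dq":[-0.005,0.002,-0.001,-0.035],"tcp":[0.062,0.09,1.062],"trq":[-0.209,-1.624,-0.917,-0.153]}
{"k":22,"ang":[0.414,0.695,0.812,0.75],"dq":[-0.005,0.002,-0.001,-0.035],"tcp":[0.062,0.09,1.062],"trq":[-0.207,-1.625,-0.917,-0.153]}
{"k":23,"ang":[0.414,0.695,0.812,0.75],"dq":[-0.005,0.002,-0.001,-0.035],"tcp":[0.062,0.09,1.062],"trq":[-0.205,-1.627,-0.917,-0.153]}
{"k":24,"ang":[0.414,0.695,0.812,0.75],"dq":[-0.005,0.002,-0.001,-0.034],"tcp":[0.062,0.09,1.062],"trq":[0.466,3.3,-6.944,0.335]}
{"k":25,"ang":[0.414,0.695,0.806,0.75],"dq":[0.004,0.009,-0.881,-0.015],"tcp":[0.059,0.091,1.062],"trq":[-0.336,-2.635,0.301,-0.253]}
{"k":26,"ang":[0.414,0.695,0.794,0.751],"dq":[0.01,0.016,-0.671,0.009],"tcp":[0.055,0.091,1.063],"trq":[-0.306,-2.491,0.108,-0.239]}
{"k":27,"ang":[0.414,0.696,0.785,0.751],"dq":[0.008,0.017,-0.502,0.041],"tcp":[0.052,0.092,1.064],"trq":[-0.279,-2.365,-0.052,-0.228]}
{"k":28,"ang":[0.414,0.696,0.779,0.751],"dq":[0.006,0.015,-0.369,0.056],"tcp":[0.049,0.093,1.064],"trq":[-0.257,-2.255,-0.186,-0.217]}
{"k":29,"ang":[0.415,0.696,0.774,0.751],"dq":[0.003,0.013,-0.262,0.06],"tcp":[0.047,0.093,1.064],"trq":[-0.239,-2.162,-0.298,-0.208]}
{"k":30,"ang":[0.415,0.696,0.77,0.751],"dq":[0.0,0.011,-0.177,0.058],"tcp":[0.046,0.094,1.064],"trq":[-0.226,-2.082,-0.391,-0.201]}
{"k":31,"ang":[0.415,0.696,0.768,0.752],"dq":[-0.001,0.009,-0.109,0.053],"tcp":[0.045,0.094,1.064],"trq":[-0.216,-2.014,-0.469,-0.194]}
{"k":32,"ang":[0.415,0.696,0.767,0.752],"dq":[-0.003,0.007,-0.055,0.046],"tcp":[0.044,0.094,1.064]}


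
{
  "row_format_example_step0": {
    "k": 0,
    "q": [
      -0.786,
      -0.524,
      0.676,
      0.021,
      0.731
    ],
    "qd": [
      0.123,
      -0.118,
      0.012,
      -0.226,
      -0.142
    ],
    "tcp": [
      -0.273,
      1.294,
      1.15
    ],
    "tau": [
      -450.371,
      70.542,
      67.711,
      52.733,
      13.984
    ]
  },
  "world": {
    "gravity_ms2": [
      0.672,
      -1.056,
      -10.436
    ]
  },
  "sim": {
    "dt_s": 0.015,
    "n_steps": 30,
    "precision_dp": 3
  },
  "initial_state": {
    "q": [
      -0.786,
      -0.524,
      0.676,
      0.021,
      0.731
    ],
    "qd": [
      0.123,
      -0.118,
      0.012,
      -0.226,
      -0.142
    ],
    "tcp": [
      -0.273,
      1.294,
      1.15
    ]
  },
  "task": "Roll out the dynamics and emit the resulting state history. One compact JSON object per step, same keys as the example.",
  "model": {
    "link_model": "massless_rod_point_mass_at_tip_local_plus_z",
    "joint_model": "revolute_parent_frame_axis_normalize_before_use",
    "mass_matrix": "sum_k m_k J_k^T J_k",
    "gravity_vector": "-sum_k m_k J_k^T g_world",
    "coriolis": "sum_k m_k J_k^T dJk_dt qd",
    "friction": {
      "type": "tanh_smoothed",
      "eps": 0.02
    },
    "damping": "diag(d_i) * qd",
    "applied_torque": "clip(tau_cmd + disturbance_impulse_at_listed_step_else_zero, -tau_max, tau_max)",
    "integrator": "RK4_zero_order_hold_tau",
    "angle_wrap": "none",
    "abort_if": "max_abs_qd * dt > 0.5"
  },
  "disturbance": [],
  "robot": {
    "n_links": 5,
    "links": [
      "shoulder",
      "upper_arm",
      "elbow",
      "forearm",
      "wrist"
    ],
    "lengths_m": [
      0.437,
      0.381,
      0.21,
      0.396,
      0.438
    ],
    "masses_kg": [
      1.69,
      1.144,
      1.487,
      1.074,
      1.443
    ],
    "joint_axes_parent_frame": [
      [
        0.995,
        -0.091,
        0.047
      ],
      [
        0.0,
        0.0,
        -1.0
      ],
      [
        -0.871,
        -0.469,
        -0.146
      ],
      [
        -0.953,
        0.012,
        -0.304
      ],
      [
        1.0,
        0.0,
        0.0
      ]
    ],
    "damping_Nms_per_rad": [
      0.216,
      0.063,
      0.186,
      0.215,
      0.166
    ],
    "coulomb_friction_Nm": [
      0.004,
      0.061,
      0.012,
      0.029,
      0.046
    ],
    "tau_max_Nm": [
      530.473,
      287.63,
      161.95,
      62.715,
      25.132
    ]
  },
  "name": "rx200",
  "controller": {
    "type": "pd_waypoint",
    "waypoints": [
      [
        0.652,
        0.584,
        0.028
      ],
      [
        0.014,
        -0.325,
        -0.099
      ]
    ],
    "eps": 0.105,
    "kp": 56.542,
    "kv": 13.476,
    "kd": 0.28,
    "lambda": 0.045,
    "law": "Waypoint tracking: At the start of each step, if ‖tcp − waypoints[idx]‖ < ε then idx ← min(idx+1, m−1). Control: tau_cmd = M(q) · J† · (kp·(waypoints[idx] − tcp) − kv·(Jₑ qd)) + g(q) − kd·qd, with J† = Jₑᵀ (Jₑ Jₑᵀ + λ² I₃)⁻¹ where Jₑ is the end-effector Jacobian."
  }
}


{"k":1,"q":[-0.793,-0.521,0.689,0.012,0.778],"qd":[-1.09,0.48,1.651,-0.974,6.245],"tcp":[-0.267,1.287,1.146],"tau":[-332.276,51.238,46.402,35.695,11.628]}
{"k":2,"q":[-0.817,-0.513,0.722,-0.011,0.899],"qd":[-2.075,0.485,2.786,-2.118,9.639],"tcp":[-0.251,1.274,1.129],"tau":[-202.906,30.176,22.158,15.884,11.826]}
{"k":3,"q":[-0.853,-0.507,0.77,-0.052,1.053],"qd":[-2.742,0.222,3.509,-3.423,10.738],"tcp":[-0.225,1.256,1.097],"tau":[-86.843,11.414,2.062,-0.275,11.81]}
{"k":4,"q":[-0.897,-0.506,0.825,-0.111,1.213],"qd":[-3.082,-0.07,3.833,-4.391,10.68],"tcp":[-0.192,1.236,1.053],"tau":[3.654,-2.978,-11.571,-10.676,10.301]}
{"k":5,"q":[-0.944,-0.51,0.882,-0.18,1.37],"qd":[-3.171,-0.34,3.751,-4.791,10.211],"tcp":[-0.152,1.215,0.999],"tau":[68.403,-12.742,-19.725,-15.972,7.271]}
{"k":6,"q":[-0.991,-0.517,0.935,-0.252,1.518],"qd":[-3.113,-0.623,3.332,-4.731,9.631],"tcp":[-0.109,1.193,0.938],"tau":[111.657,-18.556,-24.066,-17.656,3.311]}
{"k":7,"q":[-1.037,-0.528,0.981,-0.321,1.658],"qd":[-2.98,-0.914,2.754,-4.536,8.976],"tcp":[-0.064,1.17,0.873],"tau":[138.759,-21.483,-25.978,-17.147,-0.899]}
{"k":8,"q":[-1.08,-0.544,1.018,-0.388,1.787],"qd":[-2.81,-1.22,2.169,-4.442,8.225],"tcp":[-0.019,1.147,0.805],"tau":[154.968,-22.574,-26.406,-15.501,-4.852]}
{"k":9,"q":[-1.121,-0.565,1.046,-0.455,1.904],"qd":[-2.62,-1.558,1.658,-4.531,7.377],"tcp":[0.023,1.123,0.738],"tau":[164.497,-22.622,-25.959,-13.382,-8.248]}
{"k":10,"q":[-1.158,-0.591,1.068,-0.525,2.007],"qd":[-2.417,-1.954,1.245,-4.78,6.452],"tcp":[0.062,1.098,0.672],"tau":[170.199,-22.117,-25.009,-11.158,-10.927]}
{"k":11,"q":[-1.193,-0.624,1.084,-0.599,2.097],"qd":[-2.201,-2.425,0.925,-5.125,5.472],"tcp":[0.098,1.074,0.608],"tau":[173.761,-21.313,-23.761,-9.0,-12.811]}
{"k":12,"q":[-1.224,-0.664,1.096,-0.678,2.171],"qd":[-1.969,-2.984,0.682,-5.492,4.461],"tcp":[0.131,1.051,0.547],"tau":[176.023,-20.31,-22.313,-6.965,-13.875]}
{"k":13,"q":[-1.252,-0.714,1.105,-0.763,2.23],"qd":[-1.714,-3.626,0.493,-5.82,3.439],"tcp":[0.16,1.029,0.49],"tau":[177.236,-19.114,-20.699,-5.041,-14.128]}
{"k":14,"q":[-1.276,-0.773,1.111,-0.852,2.274],"qd":[-1.428,-4.327,0.332,-6.065,2.424],"tcp":[0.185,1.008,0.437],"tau":[177.222,-17.681,-18.918,-3.187,-13.614]}
{"k":15,"q":[-1.295,-0.843,1.114,-0.944,2.303],"qd":[-1.099,-5.033,0.161,-6.214,1.426],"tcp":[0.208,0.989,0.388],"tau":[175.456,-15.936,-16.947,-1.354,-12.417]}
{"k":16,"q":[-1.308,-0.923,1.115,-1.038,2.318],"qd":[-0.72,-5.665,-0.074,-6.267,0.446],"tcp":[0.229,0.972,0.345],"tau":[171.161,-13.788,-14.731,0.507,-10.668]}
{"k":17,"q":[-1.316,-1.012,1.111,-1.131,2.317],"qd":[-0.285,-6.133,-0.455,-6.219,-0.517],"tcp":[0.248,0.957,0.306],"tau":[163.548,-11.166,-12.197,2.421,-8.555]}
{"k":18,"q":[-1.317,-1.106,1.1,-1.223,2.303],"qd":[0.201,-6.361,-1.075,-6.047,-1.474],"tcp":[0.265,0.942,0.272],"tau":[152.135,-8.055,-9.234,4.389,-6.278]}
{"k":19,"q":[-1.31,-1.201,1.077,-1.312,2.274],"qd":[0.72,-6.321,-2.017,-5.683,-2.424],"tcp":[0.282,0.929,0.243],"tau":[137.123,-4.559,-5.758,6.364,-4.044]}
{"k":20,"q":[-1.295,-1.293,1.038,-1.392,2.23],"qd":[1.237,-6.056,-3.305,-5.032,-3.34],"tcp":[0.299,0.915,0.218],"tau":[119.632,-0.973,-1.806,8.221,-2.034]}
{"k":21,"q":[-1.273,-1.381,0.977,-1.461,2.174],"qd":[1.716,-5.671,-4.856,-4.02,-4.165],"tcp":[0.315,0.902,0.197],"tau":[101.783,2.228,2.391,9.767,-0.367]}
{"k":22,"q":[-1.244,-1.463,0.892,-1.511,2.106],"qd":[2.129,-5.296,-6.492,-2.662,-4.834],"tcp":[0.332,0.887,0.18],"tau":[86.146,4.57,6.495,10.834,0.922]}
{"k":23,"q":[-1.21,-1.539,0.784,-1.54,2.03],"qd":[2.475,-5.011,-8.014,-1.073,-5.304],"tcp":[0.349,0.871,0.166],"tau":[74.468,5.85,10.3,11.399,1.862]}
{"k":24,"q":[-1.17,-1.613,0.654,-1.544,1.948],"qd":[2.775,-4.806,-9.288,0.581,-5.57],"tcp":[0.366,0.853,0.154],"tau":[66.893,6.165,13.822,11.588,2.506]}
{"k":25,"q":[-1.127,-1.683,0.508,-1.524,1.864],"qd":[3.042,-4.589,-10.241,2.125,-5.663],"tcp":[0.384,0.833,0.143],"tau":[62.459,5.709,17.137,11.585,2.898]}
{"k":26,"q":[-1.079,-1.749,0.35,-1.483,1.779],"qd":[3.265,-4.24,-10.813,3.393,-5.62],"tcp":[0.402,0.812,0.134],"tau":[59.777,4.638,20.157,11.517,3.055]}
{"k":27,"q":[-1.029,-1.809,0.187,-1.425,1.696],"qd":[3.405,-3.662,-10.884,4.187,-5.496],"tcp":[0.419,0.79,0.126],"tau":[57.691,3.135,22.605,11.475,2.991]}
{"k":28,"q":[-0.978,-1.858,0.027,-1.361,1.614],"qd":[3.421,-2.879,-10.359,4.349,-5.362],"tcp":[0.436,0.768,0.119],"tau":[55.362,1.534,24.099,11.473,2.742]}
{"k":29,"q":[-0.927,-1.895,-0.121,-1.299,1.534],"qd":[3.318,-2.045,-9.326,3.92,-5.273],"tcp":[0.453,0.747,0.113],"tau":[52.298,0.244,24.456,11.452,2.37]}
{"k":30,"q":[-0.879,-1.92,-0.251,-1.245,1.456],"qd":[3.147,-1.33,-8.065,3.151,-5.235],"tcp":[0.468,0.727,0.108]}


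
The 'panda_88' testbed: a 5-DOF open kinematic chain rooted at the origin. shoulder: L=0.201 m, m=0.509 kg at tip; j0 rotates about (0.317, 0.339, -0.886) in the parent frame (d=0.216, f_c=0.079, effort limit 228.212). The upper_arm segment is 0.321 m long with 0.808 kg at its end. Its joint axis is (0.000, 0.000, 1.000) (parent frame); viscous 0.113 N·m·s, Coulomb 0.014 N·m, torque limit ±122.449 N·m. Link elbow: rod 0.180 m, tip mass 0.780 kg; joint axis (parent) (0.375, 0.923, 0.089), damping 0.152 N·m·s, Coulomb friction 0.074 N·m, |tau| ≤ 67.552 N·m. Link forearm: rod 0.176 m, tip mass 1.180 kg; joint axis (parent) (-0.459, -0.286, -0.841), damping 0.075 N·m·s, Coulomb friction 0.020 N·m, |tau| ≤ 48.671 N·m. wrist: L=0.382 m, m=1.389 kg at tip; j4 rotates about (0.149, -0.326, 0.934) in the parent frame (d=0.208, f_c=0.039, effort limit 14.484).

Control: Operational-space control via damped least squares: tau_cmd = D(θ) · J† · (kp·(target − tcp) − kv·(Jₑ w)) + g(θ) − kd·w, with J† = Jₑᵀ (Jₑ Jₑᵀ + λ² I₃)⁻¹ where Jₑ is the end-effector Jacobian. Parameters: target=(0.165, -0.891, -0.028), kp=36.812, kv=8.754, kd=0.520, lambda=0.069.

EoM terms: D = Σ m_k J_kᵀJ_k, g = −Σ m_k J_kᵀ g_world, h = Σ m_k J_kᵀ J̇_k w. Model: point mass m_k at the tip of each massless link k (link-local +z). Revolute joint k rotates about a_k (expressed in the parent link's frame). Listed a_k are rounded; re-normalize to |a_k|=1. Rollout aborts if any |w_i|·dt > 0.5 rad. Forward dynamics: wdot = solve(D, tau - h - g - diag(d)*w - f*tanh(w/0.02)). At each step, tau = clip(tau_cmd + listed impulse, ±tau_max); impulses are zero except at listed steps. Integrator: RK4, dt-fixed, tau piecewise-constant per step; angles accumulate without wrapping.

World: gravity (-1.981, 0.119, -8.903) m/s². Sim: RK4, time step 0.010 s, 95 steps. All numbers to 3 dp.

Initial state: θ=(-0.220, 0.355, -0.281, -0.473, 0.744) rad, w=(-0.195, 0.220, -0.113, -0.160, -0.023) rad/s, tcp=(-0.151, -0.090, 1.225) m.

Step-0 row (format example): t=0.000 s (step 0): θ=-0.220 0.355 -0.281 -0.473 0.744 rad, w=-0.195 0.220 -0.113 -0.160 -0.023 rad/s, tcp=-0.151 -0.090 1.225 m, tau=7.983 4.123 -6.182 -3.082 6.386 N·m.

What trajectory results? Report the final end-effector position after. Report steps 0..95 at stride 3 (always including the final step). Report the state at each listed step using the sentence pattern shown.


t=0.030 s (step 3): θ=-0.229 0.382 -0.323 -0.534 0.815 rad, w=-0.065 0.662 -3.101 -4.776 3.642 rad/s, tcp=-0.150 -0.102 1.220 m, tau=4.137 3.089 -6.103 1.370 3.113 N·m.
t=0.060 s (step 6): θ=-0.237 0.474 -0.425 -0.636 0.974 rad, w=-0.765 5.674 -3.060 -0.744 6.803 rad/s, tcp=-0.148 -0.127 1.207 m, tau=6.116 1.204 -7.592 1.627 0.340 N·m.
t=0.090 s (step 9): θ=-0.237 0.613 -0.565 -0.730 1.138 rad, w=0.128 5.213 -5.144 -2.990 4.698 rad/s, tcp=-0.151 -0.160 1.188 m, tau=9.825 4.059 -7.685 5.111 0.323 N·m.
t=0.120 s (step 12): θ=-0.237 0.783 -0.727 -0.809 1.257 rad, w=-0.183 5.917 -5.756 -2.458 3.261 rad/s, tcp=-0.159 -0.202 1.165 m, tau=9.895 6.545 -9.553 6.776 -0.065 N·m.
t=0.150 s (step 15): θ=-0.257 0.964 -0.911 -0.879 1.336 rad, w=-1.226 5.946 -6.588 -2.274 2.158 rad/s, tcp=-0.169 -0.257 1.132 m, tau=6.863 8.394 -9.952 7.480 -0.296 N·m.
t=0.180 s (step 18): θ=-0.318 1.129 -1.122 -0.942 1.387 rad, w=-2.829 4.749 -7.404 -1.887 1.345 rad/s, tcp=-0.175 -0.326 1.082 m, tau=2.378 8.741 -5.690 6.032 -0.175 N·m.
t=0.210 s (step 21): θ=-0.420 1.238 -1.347 -0.984 1.414 rad, w=-3.748 2.391 -7.387 -0.743 0.556 rad/s, tcp=-0.172 -0.403 1.012 m, tau=-0.714 8.569 1.999 2.415 0.420 N·m.
t=0.240 s (step 24): θ=-0.530 1.277 -1.555 -0.982 1.416 rad, w=-3.392 0.380 -6.418 0.934 -0.247 rad/s, tcp=-0.157 -0.478 0.921 m, tau=-2.030 8.965 9.507 -1.973 1.375 N·m.
t=0.270 s (step 27): θ=-0.616 1.272 -1.728 -0.929 1.401 rad, w=-2.260 -0.554 -5.074 2.699 -0.523 rad/s, tcp=-0.133 -0.543 0.815 m, tau=-2.657 9.828 16.278 -6.415 2.222 N·m.
t=0.300 s (step 30): θ=-0.665 1.256 -1.863 -0.835 1.363 rad, w=-1.013 -0.378 -3.954 3.272 -2.411 rad/s, tcp=-0.105 -0.592 0.701 m, tau=-3.284 10.906 22.247 -10.022 3.915 N·m.
t=0.330 s (step 33): θ=-0.671 1.252 -1.961 -0.708 1.329 rad, w=0.719 0.109 -2.438 6.009 2.228 rad/s, tcp=-0.076 -0.622 0.586 m, tau=-3.616 11.129 26.760 -14.345 1.946 N·m.
t=0.360 s (step 36): θ=-0.644 1.280 -2.039 -0.592 1.242 rad, w=0.525 2.072 -3.456 -0.863 -14.300 rad/s, tcp=-0.050 -0.634 0.478 m, tau=-4.430 11.227 30.159 -12.644 10.856 N·m.
t=0.390 s (step 39): θ=-0.581 1.350 -2.089 -0.440 1.232 rad, w=4.582 2.604 1.647 16.549 26.565 rad/s, tcp=-0.016 -0.629 0.380 m, tau=1.777 0.638 33.953 -24.016 -11.549 N·m.
t=0.420 s (step 42): θ=-0.520 1.496 -2.141 -0.343 0.995 rad, w=0.531 6.800 -4.085 -4.737 -30.255 rad/s, tcp=0.034 -0.613 0.291 m, tau=1.763 -2.640 36.532 -12.139 14.484 N·m.
t=0.450 s (step 45): θ=-0.407 1.681 -2.176 -0.219 0.981 rad, w=6.350 5.442 1.476 11.070 25.162 rad/s, tcp=0.085 -0.587 0.217 m, tau=6.281 -11.138 36.472 -18.601 -14.012 N·m.
t=0.480 s (step 48): θ=-0.273 1.882 -2.213 -0.165 0.937 rad, w=3.309 7.717 -3.440 -5.663 -22.339 rad/s, tcp=0.128 -0.565 0.156 m, tau=1.442 -8.452 32.297 -7.703 11.187 N·m.
t=0.510 s (step 51): θ=-0.131 2.072 -2.229 -0.128 0.937 rad, w=5.311 5.286 1.353 5.348 12.797 rad/s, tcp=0.162 -0.549 0.108 m, tau=3.920 -12.000 29.556 -11.655 -8.133 N·m.
t=0.540 s (step 54): θ=0.006 2.239 -2.230 -0.110 0.930 rad, w=4.164 5.444 -0.631 -1.926 -6.421 rad/s, tcp=0.187 -0.542 0.072 m, tau=0.244 -9.107 24.572 -6.302 2.451 N·m.
t=0.570 s (step 57): θ=0.132 2.377 -2.218 -0.103 0.925 rad, w=4.085 3.994 0.968 1.085 2.396 rad/s, tcp=0.204 -0.544 0.046 m, tau=-0.010 -8.416 21.346 -6.865 -2.168 N·m.
t=0.600 s (step 60): θ=0.247 2.488 -2.195 -0.102 0.922 rad, w=3.646 3.377 0.741 -0.428 -1.006 rad/s, tcp=0.214 -0.553 0.028 m, tau=-2.048 -6.314 18.283 -5.394 -0.033 N·m.
t=0.630 s (step 63): θ=0.352 2.578 -2.166 -0.106 0.919 rad, w=3.352 2.658 1.098 -0.058 0.223 rad/s, tcp=0.220 -0.568 0.015 m, tau=-3.332 -4.735 16.071 -5.174 -0.433 N·m.
t=0.660 s (step 66): θ=0.448 2.651 -2.133 -0.113 0.917 rad, w=3.074 2.190 1.146 -0.304 -0.146 rad/s, tcp=0.221 -0.588 0.007 m, tau=-4.811 -3.117 14.284 -4.776 0.023 N·m.
t=0.690 s (step 69): θ=0.537 2.710 -2.097 -0.122 0.916 rad, w=2.841 1.825 1.216 -0.329 -0.018 rad/s, tcp=0.220 -0.610 0.002 m, tau=-6.088 -1.753 12.923 -4.587 0.174 N·m.
t=0.720 s (step 72): θ=0.619 2.761 -2.060 -0.133 0.916 rad, w=2.636 1.570 1.224 -0.394 -0.038 rad/s, tcp=0.216 -0.633 -0.000 m, tau=-7.261 -0.582 11.885 -4.436 0.371 N·m.
t=0.750 s (step 75): θ=0.695 2.805 -2.024 -0.145 0.915 rad, w=2.452 1.388 1.209 -0.424 -0.031 rad/s, tcp=0.211 -0.657 -0.001 m, tau=-8.287 0.381 11.120 -4.346 0.519 N·m.
t=0.780 s (step 78): θ=0.766 2.845 -1.988 -0.158 0.915 rad, w=2.281 1.257 1.170 -0.441 -0.023 rad/s, tcp=0.205 -0.680 -0.001 m, tau=-9.170 1.151 10.580 -4.294 0.634 N·m.
t=0.810 s (step 81): θ=0.832 2.881 -1.954 -0.171 0.915 rad, w=2.119 1.159 1.112 -0.445 -0.014 rad/s, tcp=0.198 -0.703 0.000 m, tau=-9.915 1.752 10.224 -4.272 0.721 N·m.
t=0.840 s (step 84): θ=0.893 2.914 -1.921 -0.184 0.916 rad, w=1.965 1.083 1.042 -0.440 -0.003 rad/s, tcp=0.191 -0.724 0.001 m, tau=-10.531 2.206 10.017 -4.276 0.787 N·m.
t=0.870 s (step 87): θ=0.950 2.946 -1.891 -0.197 0.916 rad, w=1.816 1.020 0.962 -0.425 0.009 rad/s, tcp=0.184 -0.743 0.003 m, tau=-11.031 2.539 9.927 -4.302 0.834 N·m.
t=0.900 s (step 90): θ=1.002 2.976 -1.863 -0.209 0.916 rad, w=1.674 0.965 0.878 -0.406 0.027 rad/s, tcp=0.178 -0.761 0.004 m, tau=-11.426 2.771 9.926 -4.343 0.863 N·m.
t=0.930 s (step 93): θ=1.050 3.004 -1.839 -0.221 0.916 rad, w=1.536 0.916 0.790 -0.385 0.034 rad/s, tcp=0.172 -0.777 0.005 m, tau=-11.735 2.927 9.990 -4.396 0.888 N·m.
t=0.950 s (step 95): θ=1.080 3.022 -1.823 -0.229 0.917 rad, w=1.449 0.885 0.733 -0.369 0.037 rad/s, tcp=0.168 -0.786 0.006 m.
final tcp position (m): 0.168 -0.786 0.006
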